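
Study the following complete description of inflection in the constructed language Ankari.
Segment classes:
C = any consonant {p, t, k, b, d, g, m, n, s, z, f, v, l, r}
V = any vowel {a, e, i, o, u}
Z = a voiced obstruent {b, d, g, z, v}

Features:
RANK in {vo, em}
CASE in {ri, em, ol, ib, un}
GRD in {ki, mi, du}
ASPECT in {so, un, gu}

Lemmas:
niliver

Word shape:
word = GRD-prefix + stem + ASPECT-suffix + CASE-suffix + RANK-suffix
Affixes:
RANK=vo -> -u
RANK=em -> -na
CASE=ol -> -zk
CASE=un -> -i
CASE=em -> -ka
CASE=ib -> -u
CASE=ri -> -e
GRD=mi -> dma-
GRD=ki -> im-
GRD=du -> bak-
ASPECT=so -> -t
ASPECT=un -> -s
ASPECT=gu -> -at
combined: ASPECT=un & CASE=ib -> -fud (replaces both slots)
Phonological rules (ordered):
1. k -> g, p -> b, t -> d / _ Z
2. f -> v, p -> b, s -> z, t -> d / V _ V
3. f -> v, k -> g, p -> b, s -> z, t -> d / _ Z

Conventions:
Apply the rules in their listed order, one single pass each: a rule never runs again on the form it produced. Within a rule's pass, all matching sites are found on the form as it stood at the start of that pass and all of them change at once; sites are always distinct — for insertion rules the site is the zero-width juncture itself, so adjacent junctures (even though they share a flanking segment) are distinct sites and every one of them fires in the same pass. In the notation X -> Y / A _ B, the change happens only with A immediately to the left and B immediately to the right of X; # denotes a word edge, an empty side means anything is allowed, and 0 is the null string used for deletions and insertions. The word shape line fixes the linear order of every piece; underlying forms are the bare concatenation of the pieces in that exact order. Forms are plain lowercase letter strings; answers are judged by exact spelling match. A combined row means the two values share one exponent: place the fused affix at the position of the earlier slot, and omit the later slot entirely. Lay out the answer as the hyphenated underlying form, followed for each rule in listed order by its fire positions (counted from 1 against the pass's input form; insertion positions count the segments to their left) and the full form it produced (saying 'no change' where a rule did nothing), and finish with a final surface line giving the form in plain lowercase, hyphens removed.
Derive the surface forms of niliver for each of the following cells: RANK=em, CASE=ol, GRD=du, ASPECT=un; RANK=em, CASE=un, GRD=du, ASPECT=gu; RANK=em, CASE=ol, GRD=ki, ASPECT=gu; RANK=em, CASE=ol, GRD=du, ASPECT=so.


cell RANK=em, CASE=ol, GRD=du, ASPECT=un:
underlying: bak-niliver-s-zk-na
1. k -> g, p -> b, t -> d / _ Z: no change
2. f -> v, p -> b, s -> z, t -> d / V _ V: no change
3. f -> v, k -> g, p -> b, s -> z, t -> d / _ Z: fires at position(s) 11: bakniliverzzkna
surface: bakniliverzzkna

cell RANK=em, CASE=un, GRD=du, ASPECT=gu:
underlying: bak-niliver-at-i-na
1. k -> g, p -> b, t -> d / _ Z: no change
2. f -> v, p -> b, s -> z, t -> d / V _ V: fires at position(s) 12: bakniliveradina
3. f -> v, k -> g, p -> b, s -> z, t -> d / _ Z: no change
surface: bakniliveradina

cell RANK=em, CASE=ol, GRD=ki, ASPECT=gu:
underlying: im-niliver-at-zk-na
1. k -> g, p -> b, t -> d / _ Z: fires at position(s) 11: imniliveradzkna
2. f -> v, p -> b, s -> z, t -> d / V _ V: no change
3. f -> v, k -> g, p -> b, s -> z, t -> d / _ Z: no change
surface: imniliveradzkna

cell RANK=em, CASE=ol, GRD=du, ASPECT=so:
underlying: bak-niliver-t-zk-na
1. k -> g, p -> b, t -> d / _ Z: fires at position(s) 11: bakniliverdzkna
2. f -> v, p -> b, s -> z, t -> d / V _ V: no change
3. f -> v, k -> g, p -> b, s -> z, t -> d / _ Z: no change
surface: bakniliverdzkna


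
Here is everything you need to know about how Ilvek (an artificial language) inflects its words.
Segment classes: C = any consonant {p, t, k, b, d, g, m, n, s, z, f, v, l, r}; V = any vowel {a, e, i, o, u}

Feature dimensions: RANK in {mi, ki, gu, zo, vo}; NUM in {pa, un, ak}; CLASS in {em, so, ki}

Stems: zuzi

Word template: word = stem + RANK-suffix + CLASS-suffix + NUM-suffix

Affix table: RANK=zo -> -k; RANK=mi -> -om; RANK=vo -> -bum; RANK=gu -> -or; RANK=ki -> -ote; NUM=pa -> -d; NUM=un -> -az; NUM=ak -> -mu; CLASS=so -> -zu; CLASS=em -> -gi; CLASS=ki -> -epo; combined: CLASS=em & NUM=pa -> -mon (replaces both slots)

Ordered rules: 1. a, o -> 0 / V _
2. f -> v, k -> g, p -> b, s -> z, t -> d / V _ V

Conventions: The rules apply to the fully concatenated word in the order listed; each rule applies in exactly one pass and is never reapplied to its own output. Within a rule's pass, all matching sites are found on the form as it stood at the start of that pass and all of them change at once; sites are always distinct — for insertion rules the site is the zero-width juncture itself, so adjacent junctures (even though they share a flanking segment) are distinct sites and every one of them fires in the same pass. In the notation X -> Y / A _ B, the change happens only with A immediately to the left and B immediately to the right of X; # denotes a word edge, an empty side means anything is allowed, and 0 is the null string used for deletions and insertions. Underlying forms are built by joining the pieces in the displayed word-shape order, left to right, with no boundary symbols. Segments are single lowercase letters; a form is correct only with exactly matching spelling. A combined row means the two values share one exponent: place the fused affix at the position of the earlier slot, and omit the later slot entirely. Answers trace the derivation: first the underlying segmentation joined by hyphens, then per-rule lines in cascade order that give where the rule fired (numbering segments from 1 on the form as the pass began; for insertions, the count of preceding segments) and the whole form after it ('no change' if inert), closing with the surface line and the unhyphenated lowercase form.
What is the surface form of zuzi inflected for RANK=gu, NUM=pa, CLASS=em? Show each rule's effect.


underlying: zuzi-or-mon
1. a, o -> 0 / V _: fires at position(s) 5: zuzirmon
2. f -> v, k -> g, p -> b, s -> z, t -> d / V _ V: no change
surface: zuzirmon


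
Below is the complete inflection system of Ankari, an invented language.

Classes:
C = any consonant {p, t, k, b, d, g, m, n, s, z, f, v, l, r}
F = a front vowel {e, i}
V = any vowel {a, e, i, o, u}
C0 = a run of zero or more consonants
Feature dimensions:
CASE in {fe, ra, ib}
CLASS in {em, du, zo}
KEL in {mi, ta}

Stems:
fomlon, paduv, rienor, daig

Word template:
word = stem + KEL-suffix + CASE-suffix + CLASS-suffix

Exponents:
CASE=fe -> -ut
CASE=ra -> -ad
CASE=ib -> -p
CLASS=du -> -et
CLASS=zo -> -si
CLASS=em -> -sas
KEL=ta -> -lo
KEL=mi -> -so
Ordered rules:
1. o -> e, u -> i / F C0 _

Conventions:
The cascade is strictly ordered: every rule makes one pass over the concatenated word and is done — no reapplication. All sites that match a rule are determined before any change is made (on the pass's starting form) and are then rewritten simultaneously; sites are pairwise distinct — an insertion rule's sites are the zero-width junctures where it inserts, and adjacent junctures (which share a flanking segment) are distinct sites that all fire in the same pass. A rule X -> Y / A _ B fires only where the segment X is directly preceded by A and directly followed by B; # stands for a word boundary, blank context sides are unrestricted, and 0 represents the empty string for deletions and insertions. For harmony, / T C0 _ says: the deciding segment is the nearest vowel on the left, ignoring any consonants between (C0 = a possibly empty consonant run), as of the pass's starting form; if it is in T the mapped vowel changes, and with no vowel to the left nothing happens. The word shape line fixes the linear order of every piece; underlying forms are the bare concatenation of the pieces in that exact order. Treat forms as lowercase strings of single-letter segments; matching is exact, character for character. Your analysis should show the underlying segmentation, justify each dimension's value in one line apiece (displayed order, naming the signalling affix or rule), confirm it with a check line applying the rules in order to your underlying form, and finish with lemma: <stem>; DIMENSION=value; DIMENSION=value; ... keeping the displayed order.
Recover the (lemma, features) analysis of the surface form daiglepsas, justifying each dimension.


underlying: daig-lo-p-sas
CASE=ib - signalled by the affix -p
CLASS=em - signalled by the affix -sas
KEL=ta - signalled by the affix -lo
check: daiglopsas -> daiglepsas
lemma: daig; CASE=ib; CLASS=em; KEL=ta


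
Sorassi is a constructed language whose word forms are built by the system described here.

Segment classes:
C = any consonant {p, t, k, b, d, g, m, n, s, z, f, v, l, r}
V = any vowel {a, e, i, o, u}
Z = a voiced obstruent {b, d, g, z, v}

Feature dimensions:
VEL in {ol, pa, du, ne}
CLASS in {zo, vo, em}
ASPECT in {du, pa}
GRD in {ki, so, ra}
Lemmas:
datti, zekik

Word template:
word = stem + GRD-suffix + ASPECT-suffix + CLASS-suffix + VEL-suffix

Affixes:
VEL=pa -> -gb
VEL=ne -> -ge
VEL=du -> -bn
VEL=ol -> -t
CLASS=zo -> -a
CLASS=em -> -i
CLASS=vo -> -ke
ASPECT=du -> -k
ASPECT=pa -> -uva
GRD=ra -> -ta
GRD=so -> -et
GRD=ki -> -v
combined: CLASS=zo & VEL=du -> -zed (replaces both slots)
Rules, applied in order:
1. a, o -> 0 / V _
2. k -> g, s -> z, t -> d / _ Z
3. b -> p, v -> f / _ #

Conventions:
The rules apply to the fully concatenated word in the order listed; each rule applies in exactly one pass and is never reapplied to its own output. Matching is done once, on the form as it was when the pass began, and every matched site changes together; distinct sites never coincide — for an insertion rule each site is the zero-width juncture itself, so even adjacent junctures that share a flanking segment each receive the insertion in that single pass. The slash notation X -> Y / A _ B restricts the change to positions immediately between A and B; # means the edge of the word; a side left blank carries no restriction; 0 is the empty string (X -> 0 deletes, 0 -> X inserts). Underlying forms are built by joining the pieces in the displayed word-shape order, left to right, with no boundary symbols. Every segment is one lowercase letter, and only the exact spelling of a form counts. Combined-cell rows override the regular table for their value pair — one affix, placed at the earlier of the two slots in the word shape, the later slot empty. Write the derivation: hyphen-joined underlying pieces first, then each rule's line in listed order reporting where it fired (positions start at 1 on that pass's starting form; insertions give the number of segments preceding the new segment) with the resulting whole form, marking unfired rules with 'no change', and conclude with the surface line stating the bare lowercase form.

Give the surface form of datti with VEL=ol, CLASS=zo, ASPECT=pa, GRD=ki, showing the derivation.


underlying: datti-v-uva-a-t
1. a, o -> 0 / V _: fires at position(s) 10: dattivuvat
2. k -> g, s -> z, t -> d / _ Z: no change
3. b -> p, v -> f / _ #: no change
surface: dattivuvat


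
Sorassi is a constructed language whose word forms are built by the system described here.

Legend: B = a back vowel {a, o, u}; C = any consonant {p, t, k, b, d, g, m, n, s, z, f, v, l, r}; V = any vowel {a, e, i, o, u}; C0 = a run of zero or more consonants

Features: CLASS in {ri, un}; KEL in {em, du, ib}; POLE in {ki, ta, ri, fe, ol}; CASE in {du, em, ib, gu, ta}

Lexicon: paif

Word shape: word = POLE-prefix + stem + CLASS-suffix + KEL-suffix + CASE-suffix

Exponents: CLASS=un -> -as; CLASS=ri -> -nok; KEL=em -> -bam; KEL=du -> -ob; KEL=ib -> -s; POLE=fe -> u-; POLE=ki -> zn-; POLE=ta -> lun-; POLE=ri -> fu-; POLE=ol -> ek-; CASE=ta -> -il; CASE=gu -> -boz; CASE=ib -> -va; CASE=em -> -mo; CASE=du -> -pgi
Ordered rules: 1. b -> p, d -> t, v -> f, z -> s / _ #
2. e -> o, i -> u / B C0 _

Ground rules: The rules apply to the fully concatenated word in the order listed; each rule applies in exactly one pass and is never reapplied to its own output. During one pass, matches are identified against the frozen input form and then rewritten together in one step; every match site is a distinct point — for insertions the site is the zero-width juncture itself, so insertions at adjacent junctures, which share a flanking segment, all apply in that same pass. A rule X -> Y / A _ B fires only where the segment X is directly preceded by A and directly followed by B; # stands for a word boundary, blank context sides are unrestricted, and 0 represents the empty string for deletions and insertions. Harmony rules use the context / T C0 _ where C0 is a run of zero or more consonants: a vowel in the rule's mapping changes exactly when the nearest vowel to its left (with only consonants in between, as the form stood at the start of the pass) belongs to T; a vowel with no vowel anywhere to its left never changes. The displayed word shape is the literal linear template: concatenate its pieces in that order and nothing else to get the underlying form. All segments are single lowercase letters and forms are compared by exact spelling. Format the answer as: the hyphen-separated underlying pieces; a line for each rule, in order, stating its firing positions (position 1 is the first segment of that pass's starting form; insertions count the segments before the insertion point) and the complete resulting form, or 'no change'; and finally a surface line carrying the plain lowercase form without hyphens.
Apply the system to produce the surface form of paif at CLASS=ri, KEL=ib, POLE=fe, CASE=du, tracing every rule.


underlying: u-paif-nok-s-pgi
1. b -> p, d -> t, v -> f, z -> s / _ #: no change
2. e -> o, i -> u / B C0 _: fires at position(s) 4, 12: upaufnokspgu
surface: upaufnokspgu


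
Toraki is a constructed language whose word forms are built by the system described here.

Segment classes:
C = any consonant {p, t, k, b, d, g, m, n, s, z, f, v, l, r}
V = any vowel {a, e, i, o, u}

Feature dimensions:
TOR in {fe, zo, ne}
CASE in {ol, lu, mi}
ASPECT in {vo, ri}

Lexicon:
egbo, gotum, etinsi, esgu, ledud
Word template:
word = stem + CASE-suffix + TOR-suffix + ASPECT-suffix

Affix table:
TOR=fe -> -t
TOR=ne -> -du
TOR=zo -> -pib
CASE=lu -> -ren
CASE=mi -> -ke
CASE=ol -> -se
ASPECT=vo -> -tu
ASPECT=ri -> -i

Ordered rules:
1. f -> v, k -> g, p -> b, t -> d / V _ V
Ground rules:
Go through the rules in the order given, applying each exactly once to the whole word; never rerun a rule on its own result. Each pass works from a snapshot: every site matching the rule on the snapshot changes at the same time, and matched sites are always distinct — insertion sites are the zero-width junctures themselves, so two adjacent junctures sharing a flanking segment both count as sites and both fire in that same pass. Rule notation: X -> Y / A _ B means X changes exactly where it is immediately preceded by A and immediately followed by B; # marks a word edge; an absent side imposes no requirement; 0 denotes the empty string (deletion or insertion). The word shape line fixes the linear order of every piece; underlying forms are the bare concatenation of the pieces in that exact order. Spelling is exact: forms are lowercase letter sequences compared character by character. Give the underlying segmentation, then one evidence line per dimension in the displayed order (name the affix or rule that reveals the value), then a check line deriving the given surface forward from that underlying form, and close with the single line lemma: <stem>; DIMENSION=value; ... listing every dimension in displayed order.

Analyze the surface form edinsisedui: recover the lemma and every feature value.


underlying: etinsi-se-du-i
TOR=ne - signalled by the affix -du
CASE=ol - signalled by the affix -se
ASPECT=ri - signalled by the affix -i
check: etinsisedui -> edinsisedui
lemma: etinsi; TOR=ne; CASE=ol; ASPECT=ri


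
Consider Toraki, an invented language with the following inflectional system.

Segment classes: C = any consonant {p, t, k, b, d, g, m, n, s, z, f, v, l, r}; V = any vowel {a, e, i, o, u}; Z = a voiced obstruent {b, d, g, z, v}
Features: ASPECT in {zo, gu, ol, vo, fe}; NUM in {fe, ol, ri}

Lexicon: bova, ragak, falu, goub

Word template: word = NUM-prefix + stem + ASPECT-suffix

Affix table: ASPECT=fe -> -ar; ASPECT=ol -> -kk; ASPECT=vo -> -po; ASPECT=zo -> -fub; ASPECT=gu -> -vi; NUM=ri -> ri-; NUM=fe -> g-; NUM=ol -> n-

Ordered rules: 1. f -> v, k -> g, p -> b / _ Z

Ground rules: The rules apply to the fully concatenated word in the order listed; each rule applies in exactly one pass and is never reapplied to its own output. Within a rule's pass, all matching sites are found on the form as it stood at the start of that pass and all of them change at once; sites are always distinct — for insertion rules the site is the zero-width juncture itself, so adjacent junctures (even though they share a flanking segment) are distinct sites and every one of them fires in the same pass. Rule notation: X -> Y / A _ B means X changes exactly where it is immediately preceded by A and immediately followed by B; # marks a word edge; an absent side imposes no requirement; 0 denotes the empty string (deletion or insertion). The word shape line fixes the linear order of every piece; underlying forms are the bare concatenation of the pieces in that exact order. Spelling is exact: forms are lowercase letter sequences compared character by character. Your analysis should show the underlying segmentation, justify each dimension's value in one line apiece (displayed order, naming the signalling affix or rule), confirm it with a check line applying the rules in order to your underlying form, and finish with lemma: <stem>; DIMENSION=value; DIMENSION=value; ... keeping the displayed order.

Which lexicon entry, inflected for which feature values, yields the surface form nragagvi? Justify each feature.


underlying: n-ragak-vi
ASPECT=gu - signalled by the affix -vi
NUM=ol - signalled by the affix n-
check: nragakvi -> nragagvi
lemma: ragak; ASPECT=gu; NUM=ol


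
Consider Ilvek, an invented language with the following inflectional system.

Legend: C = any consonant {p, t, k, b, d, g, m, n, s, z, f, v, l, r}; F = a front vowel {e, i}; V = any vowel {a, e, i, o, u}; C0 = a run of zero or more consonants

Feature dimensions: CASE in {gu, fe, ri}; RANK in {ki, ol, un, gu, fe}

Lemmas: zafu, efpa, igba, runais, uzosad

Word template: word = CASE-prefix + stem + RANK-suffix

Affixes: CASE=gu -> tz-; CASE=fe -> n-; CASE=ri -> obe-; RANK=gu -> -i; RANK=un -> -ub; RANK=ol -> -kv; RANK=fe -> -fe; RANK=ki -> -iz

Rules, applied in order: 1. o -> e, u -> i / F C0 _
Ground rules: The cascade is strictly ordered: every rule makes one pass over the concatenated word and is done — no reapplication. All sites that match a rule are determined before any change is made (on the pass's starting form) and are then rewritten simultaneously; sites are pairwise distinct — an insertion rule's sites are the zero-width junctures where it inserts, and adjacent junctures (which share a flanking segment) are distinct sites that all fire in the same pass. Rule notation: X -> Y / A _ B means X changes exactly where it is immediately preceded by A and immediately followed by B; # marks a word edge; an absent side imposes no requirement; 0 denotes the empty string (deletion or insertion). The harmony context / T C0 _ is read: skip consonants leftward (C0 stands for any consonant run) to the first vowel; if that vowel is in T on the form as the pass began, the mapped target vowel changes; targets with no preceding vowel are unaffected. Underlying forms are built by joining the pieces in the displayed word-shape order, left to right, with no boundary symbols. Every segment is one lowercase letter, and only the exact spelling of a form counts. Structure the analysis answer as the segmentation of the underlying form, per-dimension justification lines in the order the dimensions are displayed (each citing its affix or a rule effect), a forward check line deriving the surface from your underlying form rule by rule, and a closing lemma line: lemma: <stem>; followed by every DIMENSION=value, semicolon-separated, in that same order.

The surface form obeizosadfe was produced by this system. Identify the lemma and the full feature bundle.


underlying: obe-uzosad-fe
CASE=ri - signalled by the affix obe-
RANK=fe - signalled by the affix -fe
check: obeuzosadfe -> obeizosadfe
lemma: uzosad; CASE=ri; RANK=fe


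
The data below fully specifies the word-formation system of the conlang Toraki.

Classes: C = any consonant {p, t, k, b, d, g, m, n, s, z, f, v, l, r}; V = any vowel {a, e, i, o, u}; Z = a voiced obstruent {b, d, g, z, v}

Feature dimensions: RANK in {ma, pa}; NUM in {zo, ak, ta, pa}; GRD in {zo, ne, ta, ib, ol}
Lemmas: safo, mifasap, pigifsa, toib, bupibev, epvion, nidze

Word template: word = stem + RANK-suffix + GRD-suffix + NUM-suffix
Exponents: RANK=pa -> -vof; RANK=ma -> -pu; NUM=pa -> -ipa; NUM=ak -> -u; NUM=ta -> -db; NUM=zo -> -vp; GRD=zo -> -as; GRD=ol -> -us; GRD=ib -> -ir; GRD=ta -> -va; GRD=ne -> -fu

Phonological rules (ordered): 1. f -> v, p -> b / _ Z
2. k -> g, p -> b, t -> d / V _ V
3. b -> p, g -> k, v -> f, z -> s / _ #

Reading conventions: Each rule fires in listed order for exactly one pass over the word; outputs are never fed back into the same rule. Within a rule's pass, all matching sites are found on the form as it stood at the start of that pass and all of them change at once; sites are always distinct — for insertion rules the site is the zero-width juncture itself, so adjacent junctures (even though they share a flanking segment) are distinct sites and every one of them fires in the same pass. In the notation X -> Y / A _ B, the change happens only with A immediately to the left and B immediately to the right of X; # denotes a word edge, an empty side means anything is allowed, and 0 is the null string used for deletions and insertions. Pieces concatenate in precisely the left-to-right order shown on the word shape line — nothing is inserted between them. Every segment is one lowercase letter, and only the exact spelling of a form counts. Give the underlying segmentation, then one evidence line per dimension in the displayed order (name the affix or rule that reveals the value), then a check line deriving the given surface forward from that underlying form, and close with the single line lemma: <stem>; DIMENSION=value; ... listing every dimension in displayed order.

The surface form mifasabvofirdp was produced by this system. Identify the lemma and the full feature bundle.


underlying: mifasap-vof-ir-db
RANK=pa - signalled by the affix -vof
NUM=ta - signalled by the affix -db
GRD=ib - signalled by the affix -ir
check: mifasapvofirdb -> mifasabvofirdb -> mifasabvofirdb -> mifasabvofirdp
lemma: mifasap; RANK=pa; NUM=ta; GRD=ib


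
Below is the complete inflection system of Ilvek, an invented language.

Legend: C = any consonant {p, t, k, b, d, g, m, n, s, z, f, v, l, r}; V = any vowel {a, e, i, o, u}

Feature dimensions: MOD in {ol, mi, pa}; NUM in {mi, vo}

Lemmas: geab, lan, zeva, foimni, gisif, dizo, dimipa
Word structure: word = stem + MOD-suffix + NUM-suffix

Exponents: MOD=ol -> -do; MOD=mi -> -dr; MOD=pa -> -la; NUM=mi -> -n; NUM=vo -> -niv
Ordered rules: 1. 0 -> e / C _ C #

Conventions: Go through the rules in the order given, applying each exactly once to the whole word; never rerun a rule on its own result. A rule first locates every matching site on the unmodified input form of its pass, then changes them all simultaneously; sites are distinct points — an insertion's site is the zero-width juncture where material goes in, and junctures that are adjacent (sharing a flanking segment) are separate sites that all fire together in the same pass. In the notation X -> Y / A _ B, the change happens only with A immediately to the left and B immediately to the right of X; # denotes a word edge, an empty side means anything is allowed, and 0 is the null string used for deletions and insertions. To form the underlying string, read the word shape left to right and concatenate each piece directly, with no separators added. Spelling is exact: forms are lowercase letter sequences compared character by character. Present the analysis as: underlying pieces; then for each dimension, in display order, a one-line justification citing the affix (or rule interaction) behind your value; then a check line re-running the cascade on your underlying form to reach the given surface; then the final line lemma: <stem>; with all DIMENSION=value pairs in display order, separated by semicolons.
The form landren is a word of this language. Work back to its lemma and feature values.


underlying: lan-dr-n
MOD=mi - signalled by the affix -dr
NUM=mi - signalled by the affix -n
check: landrn -> landren
lemma: lan; MOD=mi; NUM=mi


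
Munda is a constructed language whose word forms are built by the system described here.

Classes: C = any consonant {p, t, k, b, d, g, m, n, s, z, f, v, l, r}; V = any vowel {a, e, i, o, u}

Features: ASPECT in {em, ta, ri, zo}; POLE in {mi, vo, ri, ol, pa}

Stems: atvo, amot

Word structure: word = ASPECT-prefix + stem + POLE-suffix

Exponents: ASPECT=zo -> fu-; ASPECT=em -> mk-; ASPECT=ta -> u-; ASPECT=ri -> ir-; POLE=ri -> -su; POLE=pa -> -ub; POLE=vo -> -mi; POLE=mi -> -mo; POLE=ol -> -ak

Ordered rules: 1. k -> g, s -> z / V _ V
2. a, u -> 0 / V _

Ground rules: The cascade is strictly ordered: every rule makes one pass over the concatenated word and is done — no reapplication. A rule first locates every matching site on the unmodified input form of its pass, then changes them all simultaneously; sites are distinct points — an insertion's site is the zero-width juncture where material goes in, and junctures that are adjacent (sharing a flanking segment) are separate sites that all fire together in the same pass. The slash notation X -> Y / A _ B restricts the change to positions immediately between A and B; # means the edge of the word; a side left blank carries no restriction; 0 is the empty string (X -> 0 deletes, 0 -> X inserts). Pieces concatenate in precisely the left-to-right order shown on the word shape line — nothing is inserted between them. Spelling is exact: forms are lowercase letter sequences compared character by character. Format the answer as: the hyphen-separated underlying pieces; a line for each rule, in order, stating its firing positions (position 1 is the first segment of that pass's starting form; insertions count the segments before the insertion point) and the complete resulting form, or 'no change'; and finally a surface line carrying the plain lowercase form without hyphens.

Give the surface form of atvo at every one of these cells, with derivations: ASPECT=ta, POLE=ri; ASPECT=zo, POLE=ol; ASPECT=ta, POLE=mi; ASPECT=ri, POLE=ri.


cell ASPECT=ta, POLE=ri:
underlying: u-atvo-su
1. k -> g, s -> z / V _ V: fires at position(s) 6: uatvozu
2. a, u -> 0 / V _: fires at position(s) 2: utvozu
surface: utvozu

cell ASPECT=zo, POLE=ol:
underlying: fu-atvo-ak
1. k -> g, s -> z / V _ V: no change
2. a, u -> 0 / V _: fires at position(s) 3, 7: futvok
surface: futvok

cell ASPECT=ta, POLE=mi:
underlying: u-atvo-mo
1. k -> g, s -> z / V _ V: no change
2. a, u -> 0 / V _: fires at position(s) 2: utvomo
surface: utvomo

cell ASPECT=ri, POLE=ri:
underlying: ir-atvo-su
1. k -> g, s -> z / V _ V: fires at position(s) 7: iratvozu
2. a, u -> 0 / V _: no change
surface: iratvozu


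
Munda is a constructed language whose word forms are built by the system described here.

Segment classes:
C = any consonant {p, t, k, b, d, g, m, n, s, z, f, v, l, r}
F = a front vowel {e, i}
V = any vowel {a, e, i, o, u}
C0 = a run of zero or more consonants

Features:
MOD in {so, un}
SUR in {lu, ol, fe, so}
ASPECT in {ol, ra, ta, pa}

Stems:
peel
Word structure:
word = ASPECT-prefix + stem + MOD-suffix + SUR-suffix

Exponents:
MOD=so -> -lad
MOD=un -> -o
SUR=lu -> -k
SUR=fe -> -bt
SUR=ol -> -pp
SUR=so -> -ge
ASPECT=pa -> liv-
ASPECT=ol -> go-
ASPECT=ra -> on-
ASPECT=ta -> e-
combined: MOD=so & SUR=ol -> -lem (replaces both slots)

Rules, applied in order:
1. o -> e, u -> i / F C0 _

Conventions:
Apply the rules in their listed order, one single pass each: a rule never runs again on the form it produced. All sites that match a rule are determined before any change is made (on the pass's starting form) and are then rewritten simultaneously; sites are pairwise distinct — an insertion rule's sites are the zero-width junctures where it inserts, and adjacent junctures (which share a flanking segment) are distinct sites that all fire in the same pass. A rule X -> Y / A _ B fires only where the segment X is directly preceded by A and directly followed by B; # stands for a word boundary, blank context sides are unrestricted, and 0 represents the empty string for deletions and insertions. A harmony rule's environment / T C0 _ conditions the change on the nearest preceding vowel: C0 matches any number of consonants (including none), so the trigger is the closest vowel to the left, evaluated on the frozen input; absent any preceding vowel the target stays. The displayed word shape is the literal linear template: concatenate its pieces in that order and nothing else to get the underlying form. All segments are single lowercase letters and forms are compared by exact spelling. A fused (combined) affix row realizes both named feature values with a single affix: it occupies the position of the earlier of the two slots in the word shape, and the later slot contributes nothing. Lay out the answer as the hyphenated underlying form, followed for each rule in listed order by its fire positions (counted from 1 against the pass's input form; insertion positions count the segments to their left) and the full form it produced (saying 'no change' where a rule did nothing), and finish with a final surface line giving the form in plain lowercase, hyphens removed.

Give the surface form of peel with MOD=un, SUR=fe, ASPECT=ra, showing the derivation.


underlying: on-peel-o-bt
1. o -> e, u -> i / F C0 _: fires at position(s) 7: onpeelebt
surface: onpeelebt


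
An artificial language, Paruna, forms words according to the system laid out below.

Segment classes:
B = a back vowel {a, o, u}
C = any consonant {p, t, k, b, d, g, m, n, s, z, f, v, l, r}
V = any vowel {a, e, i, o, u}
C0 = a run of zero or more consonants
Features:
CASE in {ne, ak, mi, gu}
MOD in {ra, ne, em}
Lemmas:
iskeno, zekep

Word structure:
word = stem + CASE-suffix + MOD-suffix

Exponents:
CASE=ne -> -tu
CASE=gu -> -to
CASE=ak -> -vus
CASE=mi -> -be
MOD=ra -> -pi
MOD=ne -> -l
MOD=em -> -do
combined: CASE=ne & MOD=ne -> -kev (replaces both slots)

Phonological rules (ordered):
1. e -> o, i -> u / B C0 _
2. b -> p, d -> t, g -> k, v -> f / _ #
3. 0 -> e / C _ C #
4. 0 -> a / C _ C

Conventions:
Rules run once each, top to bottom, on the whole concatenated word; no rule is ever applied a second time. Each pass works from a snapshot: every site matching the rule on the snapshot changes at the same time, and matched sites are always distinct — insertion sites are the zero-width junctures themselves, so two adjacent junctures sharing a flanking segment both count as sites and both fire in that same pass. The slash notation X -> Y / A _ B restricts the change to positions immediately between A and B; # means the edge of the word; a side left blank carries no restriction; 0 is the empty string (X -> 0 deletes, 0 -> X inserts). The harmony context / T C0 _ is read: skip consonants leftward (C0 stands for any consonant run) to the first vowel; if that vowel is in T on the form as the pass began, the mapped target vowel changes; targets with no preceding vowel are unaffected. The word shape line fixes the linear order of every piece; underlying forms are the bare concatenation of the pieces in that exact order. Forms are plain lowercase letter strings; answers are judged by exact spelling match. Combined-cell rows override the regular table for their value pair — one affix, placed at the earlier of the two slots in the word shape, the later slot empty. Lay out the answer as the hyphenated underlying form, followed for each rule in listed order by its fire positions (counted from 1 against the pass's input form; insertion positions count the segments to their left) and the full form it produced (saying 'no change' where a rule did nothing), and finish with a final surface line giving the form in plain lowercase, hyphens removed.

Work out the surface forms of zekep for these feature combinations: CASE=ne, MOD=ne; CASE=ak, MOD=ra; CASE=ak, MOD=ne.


cell CASE=ne, MOD=ne:
underlying: zekep-kev
1. e -> o, i -> u / B C0 _: no change
2. b -> p, d -> t, g -> k, v -> f / _ #: fires at position(s) 8: zekepkef
3. 0 -> e / C _ C #: no change
4. 0 -> a / C _ C: inserts after position(s) 5: zekepakef
surface: zekepakef

cell CASE=ak, MOD=ra:
underlying: zekep-vus-pi
1. e -> o, i -> u / B C0 _: fires at position(s) 10: zekepvuspu
2. b -> p, d -> t, g -> k, v -> f / _ #: no change
3. 0 -> e / C _ C #: no change
4. 0 -> a / C _ C: inserts after position(s) 5, 8: zekepavusapu
surface: zekepavusapu

cell CASE=ak, MOD=ne:
underlying: zekep-vus-l
1. e -> o, i -> u / B C0 _: no change
2. b -> p, d -> t, g -> k, v -> f / _ #: no change
3. 0 -> e / C _ C #: inserts after position(s) 8: zekepvusel
4. 0 -> a / C _ C: inserts after position(s) 5: zekepavusel
surface: zekepavusel


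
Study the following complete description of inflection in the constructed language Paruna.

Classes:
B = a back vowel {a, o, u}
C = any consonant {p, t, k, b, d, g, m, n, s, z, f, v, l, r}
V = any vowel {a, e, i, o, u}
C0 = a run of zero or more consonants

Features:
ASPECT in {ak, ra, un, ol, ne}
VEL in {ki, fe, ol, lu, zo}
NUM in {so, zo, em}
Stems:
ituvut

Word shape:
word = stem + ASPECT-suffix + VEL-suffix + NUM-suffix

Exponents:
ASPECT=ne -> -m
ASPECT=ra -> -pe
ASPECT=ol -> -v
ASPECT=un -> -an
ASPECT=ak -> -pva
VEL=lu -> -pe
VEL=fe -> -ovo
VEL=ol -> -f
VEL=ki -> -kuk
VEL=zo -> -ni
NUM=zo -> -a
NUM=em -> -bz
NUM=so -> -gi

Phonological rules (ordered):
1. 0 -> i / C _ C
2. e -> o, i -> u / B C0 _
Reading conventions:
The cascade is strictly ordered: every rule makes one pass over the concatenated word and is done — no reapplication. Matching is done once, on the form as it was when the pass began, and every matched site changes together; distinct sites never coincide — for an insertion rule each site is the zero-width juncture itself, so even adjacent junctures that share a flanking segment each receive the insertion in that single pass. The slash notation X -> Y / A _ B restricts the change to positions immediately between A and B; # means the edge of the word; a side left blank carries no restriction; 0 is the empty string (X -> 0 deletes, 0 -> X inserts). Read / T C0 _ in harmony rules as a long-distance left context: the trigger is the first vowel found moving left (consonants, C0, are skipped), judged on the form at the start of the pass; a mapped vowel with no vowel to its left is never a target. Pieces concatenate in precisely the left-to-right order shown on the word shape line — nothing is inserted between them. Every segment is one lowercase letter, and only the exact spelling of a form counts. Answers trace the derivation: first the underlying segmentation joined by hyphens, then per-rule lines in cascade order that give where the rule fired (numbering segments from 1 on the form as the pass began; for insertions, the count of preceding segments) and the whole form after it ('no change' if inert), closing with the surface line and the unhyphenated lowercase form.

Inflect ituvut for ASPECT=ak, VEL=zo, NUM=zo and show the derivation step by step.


underlying: ituvut-pva-ni-a
1. 0 -> i / C _ C: inserts after position(s) 6, 7: ituvutipivania
2. e -> o, i -> u / B C0 _: fires at position(s) 7, 13: ituvutupivanua
surface: ituvutupivanua


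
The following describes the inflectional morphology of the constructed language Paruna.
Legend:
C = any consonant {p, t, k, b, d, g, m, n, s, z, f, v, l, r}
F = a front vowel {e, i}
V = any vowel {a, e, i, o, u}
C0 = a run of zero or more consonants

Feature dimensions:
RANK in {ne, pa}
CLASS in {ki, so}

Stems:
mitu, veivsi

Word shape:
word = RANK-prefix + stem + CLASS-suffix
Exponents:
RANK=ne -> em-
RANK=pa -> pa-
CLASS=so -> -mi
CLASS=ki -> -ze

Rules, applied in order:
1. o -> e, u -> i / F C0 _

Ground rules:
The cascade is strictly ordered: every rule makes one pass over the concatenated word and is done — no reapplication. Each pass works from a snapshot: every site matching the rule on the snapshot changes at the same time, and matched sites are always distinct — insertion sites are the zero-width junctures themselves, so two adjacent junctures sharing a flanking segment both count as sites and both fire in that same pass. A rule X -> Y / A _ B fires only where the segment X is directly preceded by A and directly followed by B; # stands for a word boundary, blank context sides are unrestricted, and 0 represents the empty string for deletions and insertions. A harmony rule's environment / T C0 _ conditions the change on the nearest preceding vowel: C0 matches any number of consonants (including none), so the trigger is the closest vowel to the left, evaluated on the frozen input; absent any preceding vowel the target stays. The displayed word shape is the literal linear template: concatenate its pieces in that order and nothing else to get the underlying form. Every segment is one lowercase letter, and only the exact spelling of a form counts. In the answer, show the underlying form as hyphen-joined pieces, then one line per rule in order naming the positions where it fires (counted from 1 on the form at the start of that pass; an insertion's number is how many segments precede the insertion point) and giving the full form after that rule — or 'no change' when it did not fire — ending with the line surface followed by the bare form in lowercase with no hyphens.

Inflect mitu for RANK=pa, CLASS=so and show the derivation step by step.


underlying: pa-mitu-mi
1. o -> e, u -> i / F C0 _: fires at position(s) 6: pamitimi
surface: pamitimi


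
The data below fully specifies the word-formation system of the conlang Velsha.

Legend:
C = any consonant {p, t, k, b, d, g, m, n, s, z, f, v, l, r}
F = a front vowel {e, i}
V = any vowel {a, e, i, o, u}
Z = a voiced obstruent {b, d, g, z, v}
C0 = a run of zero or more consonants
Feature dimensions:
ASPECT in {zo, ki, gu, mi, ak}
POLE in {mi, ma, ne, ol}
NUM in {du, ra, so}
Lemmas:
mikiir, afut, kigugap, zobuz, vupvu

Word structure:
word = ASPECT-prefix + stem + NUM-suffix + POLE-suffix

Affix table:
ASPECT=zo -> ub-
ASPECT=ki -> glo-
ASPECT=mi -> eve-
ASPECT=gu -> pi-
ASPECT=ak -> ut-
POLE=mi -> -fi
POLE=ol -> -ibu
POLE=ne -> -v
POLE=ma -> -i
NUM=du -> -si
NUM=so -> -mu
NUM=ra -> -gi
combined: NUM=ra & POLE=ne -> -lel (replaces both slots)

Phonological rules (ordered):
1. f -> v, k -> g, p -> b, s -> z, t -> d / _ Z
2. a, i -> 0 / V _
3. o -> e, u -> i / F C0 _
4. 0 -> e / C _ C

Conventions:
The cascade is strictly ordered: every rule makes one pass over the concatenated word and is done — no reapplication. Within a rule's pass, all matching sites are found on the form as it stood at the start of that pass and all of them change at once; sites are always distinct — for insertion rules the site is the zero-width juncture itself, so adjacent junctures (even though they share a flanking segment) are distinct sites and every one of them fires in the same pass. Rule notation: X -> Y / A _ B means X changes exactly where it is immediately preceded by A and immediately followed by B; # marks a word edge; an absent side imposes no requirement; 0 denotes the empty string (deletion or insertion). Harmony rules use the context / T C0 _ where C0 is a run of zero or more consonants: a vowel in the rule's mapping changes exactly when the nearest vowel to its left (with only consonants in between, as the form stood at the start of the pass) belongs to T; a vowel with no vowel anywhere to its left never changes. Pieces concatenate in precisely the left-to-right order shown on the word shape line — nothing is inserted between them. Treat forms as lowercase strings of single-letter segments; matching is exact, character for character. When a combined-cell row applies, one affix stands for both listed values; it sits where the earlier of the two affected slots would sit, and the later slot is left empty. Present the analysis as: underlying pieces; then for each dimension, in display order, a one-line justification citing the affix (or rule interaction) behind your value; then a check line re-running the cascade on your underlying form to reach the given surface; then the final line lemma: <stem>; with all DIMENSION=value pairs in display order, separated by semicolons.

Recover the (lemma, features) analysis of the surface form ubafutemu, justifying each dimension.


underlying: ub-afut-mu-i
ASPECT=zo - signalled by the affix ub-
POLE=ma - signalled by the affix -i
NUM=so - signalled by the affix -mu
check: ubafutmui -> ubafutmui -> ubafutmu -> ubafutmu -> ubafutemu
lemma: afut; ASPECT=zo; POLE=ma; NUM=so
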